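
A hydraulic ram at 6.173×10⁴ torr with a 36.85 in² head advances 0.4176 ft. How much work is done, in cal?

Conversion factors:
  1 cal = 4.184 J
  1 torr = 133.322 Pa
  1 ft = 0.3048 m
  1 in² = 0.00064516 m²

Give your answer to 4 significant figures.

6.173×10⁴ torr → 8.22997×10⁶ Pa
36.85 in² → 0.0237741 m²
F = P × A = 8.22997×10⁶ × 0.0237741 = 195660 N
0.4176 ft → 0.127284 m
W = F × d = 195660 × 0.127284 = 24904.4 J
In cal: 24904.4 / 4.184 = 5952.29 cal

5952 cal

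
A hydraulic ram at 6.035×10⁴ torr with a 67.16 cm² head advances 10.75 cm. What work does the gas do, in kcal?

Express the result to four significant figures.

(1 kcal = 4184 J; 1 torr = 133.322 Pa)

6.035×10⁴ torr → 8.04598×10⁶ Pa
67.16 cm² → 0.006716 m²
F = P × A = 8.04598×10⁶ × 0.006716 = 54036.8 N
10.75 cm → 0.1075 m
W = F × d = 54036.8 × 0.1075 = 5808.96 J
In kcal: 5808.96 / 4184 = 1.38837 kcal

1.388 kcal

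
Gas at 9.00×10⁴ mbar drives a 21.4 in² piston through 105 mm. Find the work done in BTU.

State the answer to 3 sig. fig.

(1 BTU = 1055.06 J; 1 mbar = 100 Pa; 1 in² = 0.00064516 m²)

9.00×10⁴ mbar → 9×10⁶ Pa
21.4 in² → 0.0138064 m²
F = P × A = 9×10⁶ × 0.0138064 = 124258 N
105 mm → 0.105 m
W = F × d = 124258 × 0.105 = 13047.1 J
In BTU: 13047.1 / 1055.06 = 12.3662 BTU

12.4 BTU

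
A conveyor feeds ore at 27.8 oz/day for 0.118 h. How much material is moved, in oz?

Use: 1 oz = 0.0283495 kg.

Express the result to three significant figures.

27.8 oz/day → 9.12171×10⁻⁶ kg/s
0.118 h → 424.8 s
m = ṁ × t = 9.12171×10⁻⁶ × 424.8 = 0.0038749 kg
In oz: 0.0038749 / 0.0283495 = 0.136683 oz

0.137 oz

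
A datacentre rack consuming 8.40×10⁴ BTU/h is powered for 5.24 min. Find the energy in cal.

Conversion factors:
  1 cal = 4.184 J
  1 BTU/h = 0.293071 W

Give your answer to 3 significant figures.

1.85×10⁶ cal

8.40×10⁴ BTU/h × 0.293071 → 24618 W
5.24 min × 60 → 314.4 s
E = P × t = 24618 W × 314.4 s = 7.7399×10⁶ J
7.7399×10⁶ J ÷ (4.184 J/cal) = 1.84988×10⁶ cal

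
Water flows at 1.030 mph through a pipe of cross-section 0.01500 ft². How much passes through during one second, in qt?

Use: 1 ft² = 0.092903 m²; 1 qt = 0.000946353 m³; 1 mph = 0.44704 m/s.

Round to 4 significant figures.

1.030 mph × 0.44704 → 0.460451 m/s
0.01500 ft² × 0.092903 → 0.00139354 m²
V = v × A × t = 0.460451 m/s × 0.00139354 m² × 1 s = 6.41657×10⁻⁴ m³
6.41657×10⁻⁴ m³ ÷ (0.000946353 m³/qt) = 0.678031 qt

0.6780 qt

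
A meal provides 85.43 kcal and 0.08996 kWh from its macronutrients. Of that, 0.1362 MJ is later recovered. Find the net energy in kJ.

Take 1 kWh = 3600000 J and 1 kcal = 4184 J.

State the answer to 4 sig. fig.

545.1 kJ

85.43 kcal × 4184 = 357439 J
0.08996 kWh × 3600000 = 323856 J
0.1362 MJ × 1000000 = 136200 J
Sum: 357439 + 323856 − 136200 = 545095 J
In kJ: 545095 / 1000 = 545.095 kJ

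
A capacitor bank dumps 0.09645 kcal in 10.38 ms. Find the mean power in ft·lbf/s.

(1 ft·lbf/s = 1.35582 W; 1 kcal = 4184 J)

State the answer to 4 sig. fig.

2.867×10⁴ ft·lbf/s

0.09645 kcal × 4184 → 403.547 J
10.38 ms × 0.001 → 0.01038 s
P = E / t = 403.547 J / 0.01038 s = 38877.4 W
38877.4 W ÷ (1.35582 W/ft·lbf/s) = 28674.5 ft·lbf/s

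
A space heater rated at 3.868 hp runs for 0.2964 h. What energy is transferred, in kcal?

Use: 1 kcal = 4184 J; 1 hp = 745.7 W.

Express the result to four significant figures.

735.6 kcal

3.868 hp × 745.7 → 2884.37 W
0.2964 h × 3600 → 1067.04 s
E = P × t = 2884.37 W × 1067.04 s = 3.07774×10⁶ J
3.07774×10⁶ J ÷ (4184 J/kcal) = 735.598 kcal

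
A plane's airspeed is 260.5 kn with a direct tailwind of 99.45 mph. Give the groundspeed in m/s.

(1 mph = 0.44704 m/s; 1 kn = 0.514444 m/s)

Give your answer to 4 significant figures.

260.5 kn × 0.514444 = 134.013 m/s
99.45 mph × 0.44704 = 44.4581 m/s
Sum: 134.013 + 44.4581 = 178.471 m/s

178.5 m/s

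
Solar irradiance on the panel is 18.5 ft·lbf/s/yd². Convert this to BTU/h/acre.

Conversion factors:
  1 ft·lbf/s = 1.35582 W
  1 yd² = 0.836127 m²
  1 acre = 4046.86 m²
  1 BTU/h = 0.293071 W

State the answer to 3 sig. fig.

18.5 ft·lbf/s/yd² × 1.35582 W/ft·lbf/s ÷ 0.836127 m²/yd² = 29.9986 W/m²
29.9986 W/m² ÷ 0.293071 W/BTU/h × 4046.86 m²/acre = 414235 BTU/h/acre

4.14×10⁵ BTU/h/acre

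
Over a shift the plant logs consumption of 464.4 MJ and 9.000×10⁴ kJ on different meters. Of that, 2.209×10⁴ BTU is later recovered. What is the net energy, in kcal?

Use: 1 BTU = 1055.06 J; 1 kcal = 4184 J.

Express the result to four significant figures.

464.4 MJ × 1000000 = 4.644×10⁸ J
9.000×10⁴ kJ × 1000 = 9×10⁷ J
2.209×10⁴ BTU × 1055.06 = 2.33063×10⁷ J
Result: 4.644×10⁸ + 9×10⁷ − 2.33063×10⁷ = 5.31094×10⁸ J
In kcal: 5.31094×10⁸ / 4184 = 126935 kcal

1.269×10⁵ kcal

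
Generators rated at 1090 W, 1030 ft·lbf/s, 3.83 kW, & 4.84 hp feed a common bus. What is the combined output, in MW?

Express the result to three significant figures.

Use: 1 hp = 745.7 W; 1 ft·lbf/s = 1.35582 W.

0.00993 MW

1090 W (already W)
1030 ft·lbf/s × 1.35582 → 1396.49 W
3.83 kW × 1000 → 3830 W
4.84 hp × 745.7 → 3609.19 W
Sum: 1090 + 1396.49 + 3830 + 3609.19 = 9925.68 W
In MW: 9925.68 / 1000000 = 0.00992568 MW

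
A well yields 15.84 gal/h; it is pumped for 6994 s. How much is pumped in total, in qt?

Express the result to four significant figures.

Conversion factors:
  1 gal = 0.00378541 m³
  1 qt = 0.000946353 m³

123.1 qt

15.84 gal/h → 1.66558×10⁻⁵ m³/s
V = Q × t = 1.66558×10⁻⁵ × 6994 = 0.116491 m³
In qt: 0.116491 / 0.000946353 = 123.095 qt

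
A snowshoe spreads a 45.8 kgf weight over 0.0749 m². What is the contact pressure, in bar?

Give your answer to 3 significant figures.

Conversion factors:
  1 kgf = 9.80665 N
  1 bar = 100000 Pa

0.0600 bar

45.8 kgf × 9.80665 → 449.145 N
P = F / A = 449.145 N / 0.0749 m² = 5996.6 Pa
5996.6 Pa ÷ (100000 Pa/bar) = 0.059966 bar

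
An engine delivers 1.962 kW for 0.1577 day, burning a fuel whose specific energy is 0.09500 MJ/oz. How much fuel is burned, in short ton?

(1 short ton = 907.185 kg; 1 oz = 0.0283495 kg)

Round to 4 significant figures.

0.008794 short ton

1.962 kW → 1962 W
0.1577 day → 13625.3 s
E = P × t = 1962 × 13625.3 = 2.67328×10⁷ J
0.09500 MJ/oz → 3.35103×10⁶ J/kg
m = E / e_s = 2.67328×10⁷ / 3.35103×10⁶ = 7.97749 kg
In short ton: 7.97749 / 907.185 = 0.00879367 short ton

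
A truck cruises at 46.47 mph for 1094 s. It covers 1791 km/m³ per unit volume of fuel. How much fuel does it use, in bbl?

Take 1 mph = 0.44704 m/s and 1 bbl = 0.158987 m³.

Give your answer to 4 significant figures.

46.47 mph → 20.7739 m/s
d = v × t = 20.7739 × 1094 = 22726.6 m
1791 km/m³ → 1.791×10⁶ m/m³
V = d / (distance per unit fuel) = 22726.6 / 1.791×10⁶ = 0.0126893 m³
In bbl: 0.0126893 / 0.158987 = 0.0798134 bbl

0.07981 bbl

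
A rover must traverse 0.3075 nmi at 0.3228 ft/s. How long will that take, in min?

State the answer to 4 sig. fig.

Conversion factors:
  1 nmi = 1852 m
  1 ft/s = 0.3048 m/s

0.3075 nmi × 1852 → 569.49 m
0.3228 ft/s × 0.3048 → 0.0983894 m/s
t = d / v = 569.49 m / 0.0983894 m/s = 5788.12 s
5788.12 s ÷ (60 s/min) = 96.4687 min

96.47 min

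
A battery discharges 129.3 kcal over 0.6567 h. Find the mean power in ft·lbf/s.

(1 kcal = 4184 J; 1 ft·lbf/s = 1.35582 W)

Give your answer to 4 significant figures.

129.3 kcal × 4184 = 540991 J
0.6567 h × 3600 = 2364.12 s
P = E / t = 540991 J / 2364.12 s = 228.834 W
228.834 W ÷ (1.35582 W/ft·lbf/s) = 168.779 ft·lbf/s

168.8 ft·lbf/s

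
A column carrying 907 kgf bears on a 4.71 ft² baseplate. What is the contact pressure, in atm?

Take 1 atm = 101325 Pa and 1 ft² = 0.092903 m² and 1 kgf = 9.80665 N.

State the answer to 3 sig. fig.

907 kgf × 9.80665 = 8894.63 N
4.71 ft² × 0.092903 = 0.437573 m²
P = F / A = 8894.63 N / 0.437573 m² = 20327.2 Pa
20327.2 Pa ÷ (101325 Pa/atm) = 0.200614 atm

0.201 atm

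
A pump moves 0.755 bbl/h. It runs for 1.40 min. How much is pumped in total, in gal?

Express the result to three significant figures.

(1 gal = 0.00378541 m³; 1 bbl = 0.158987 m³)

0.755 bbl/h → 3.33431×10⁻⁵ m³/s
1.40 min → 84 s
V = Q × t = 3.33431×10⁻⁵ × 84 = 0.00280082 m³
In gal: 0.00280082 / 0.00378541 = 0.739899 gal

0.740 gal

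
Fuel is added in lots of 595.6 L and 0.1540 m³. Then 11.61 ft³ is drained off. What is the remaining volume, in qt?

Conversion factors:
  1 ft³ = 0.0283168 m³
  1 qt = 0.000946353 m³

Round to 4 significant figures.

444.7 qt

595.6 L × 0.001 = 0.5956 m³
0.1540 m³ (already m³)
11.61 ft³ × 0.0283168 = 0.328758 m³
Net: 0.5956 + 0.154 − 0.328758 = 0.420842 m³
In qt: 0.420842 / 0.000946353 = 444.699 qt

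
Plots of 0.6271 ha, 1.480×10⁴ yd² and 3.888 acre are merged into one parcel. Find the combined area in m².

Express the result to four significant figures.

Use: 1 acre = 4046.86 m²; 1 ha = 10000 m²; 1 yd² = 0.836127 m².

3.438×10⁴ m²

0.6271 ha × 10000 = 6271 m²
1.480×10⁴ yd² × 0.836127 = 12374.7 m²
3.888 acre × 4046.86 = 15734.2 m²
Combined: 6271 + 12374.7 + 15734.2 = 34379.9 m²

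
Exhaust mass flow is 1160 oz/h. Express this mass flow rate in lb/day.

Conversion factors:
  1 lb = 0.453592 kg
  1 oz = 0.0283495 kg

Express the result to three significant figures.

1160 oz/h × 0.0283495 kg/oz ÷ 3600 s/h = 0.00913484 kg/s
0.00913484 kg/s ÷ 0.453592 kg/lb × 86400 s/day = 1740 lb/day

1740 lb/day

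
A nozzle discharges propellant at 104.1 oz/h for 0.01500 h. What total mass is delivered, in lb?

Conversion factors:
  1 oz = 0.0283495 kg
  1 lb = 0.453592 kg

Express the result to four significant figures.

104.1 oz/h → 8.19773×10⁻⁴ kg/s
0.01500 h → 54 s
m = ṁ × t = 8.19773×10⁻⁴ × 54 = 0.0442677 kg
In lb: 0.0442677 / 0.453592 = 0.0975937 lb

0.09759 lb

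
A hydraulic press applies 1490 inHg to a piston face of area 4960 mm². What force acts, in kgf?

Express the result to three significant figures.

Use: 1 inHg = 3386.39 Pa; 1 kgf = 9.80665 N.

1490 inHg × 3386.39 → 5.04572×10⁶ Pa
4960 mm² × 10⁻⁶ → 0.00496 m²
F = P × A = 5.04572×10⁶ Pa × 0.00496 m² = 25026.8 N
25026.8 N ÷ (9.80665 N/kgf) = 2552.02 kgf

2550 kgf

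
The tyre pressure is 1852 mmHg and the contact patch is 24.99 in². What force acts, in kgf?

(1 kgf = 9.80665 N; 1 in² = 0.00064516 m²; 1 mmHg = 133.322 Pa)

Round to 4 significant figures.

1852 mmHg × 133.322 = 246912 Pa
24.99 in² × 0.00064516 = 0.0161225 m²
F = P × A = 246912 Pa × 0.0161225 m² = 3980.84 N
3980.84 N ÷ (9.80665 N/kgf) = 405.933 kgf

405.9 kgf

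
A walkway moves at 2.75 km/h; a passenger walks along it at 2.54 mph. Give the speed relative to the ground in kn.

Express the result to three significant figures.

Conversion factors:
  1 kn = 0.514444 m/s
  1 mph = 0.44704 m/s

2.75 km/h × (1/3.6) → 0.763889 m/s
2.54 mph × 0.44704 → 1.13548 m/s
Sum: 0.763889 + 1.13548 = 1.89937 m/s
In kn: 1.89937 / 0.514444 = 3.69208 kn

3.69 kn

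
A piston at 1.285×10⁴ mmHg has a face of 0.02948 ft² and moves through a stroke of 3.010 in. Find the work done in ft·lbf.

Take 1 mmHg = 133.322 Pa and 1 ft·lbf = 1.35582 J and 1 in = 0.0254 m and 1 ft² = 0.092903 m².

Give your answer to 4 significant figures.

264.6 ft·lbf

1.285×10⁴ mmHg → 1.71319×10⁶ Pa
0.02948 ft² → 0.00273878 m²
F = P × A = 1.71319×10⁶ × 0.00273878 = 4692.05 N
3.010 in → 0.076454 m
W = F × d = 4692.05 × 0.076454 = 358.726 J
In ft·lbf: 358.726 / 1.35582 = 264.582 ft·lbf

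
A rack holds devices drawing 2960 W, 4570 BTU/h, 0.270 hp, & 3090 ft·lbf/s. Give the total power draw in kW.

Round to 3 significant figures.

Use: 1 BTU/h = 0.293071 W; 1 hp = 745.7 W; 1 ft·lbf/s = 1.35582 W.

8.69 kW

2960 W (already W)
4570 BTU/h × 0.293071 = 1339.33 W
0.270 hp × 745.7 = 201.339 W
3090 ft·lbf/s × 1.35582 = 4189.48 W
Total: 2960 + 1339.33 + 201.339 + 4189.48 = 8690.15 W
In kW: 8690.15 / 1000 = 8.69015 kW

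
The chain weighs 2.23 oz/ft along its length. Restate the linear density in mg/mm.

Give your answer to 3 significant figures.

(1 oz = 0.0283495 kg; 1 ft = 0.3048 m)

2.23 oz/ft × 0.0283495 kg/oz ÷ 0.3048 m/ft = 0.207413 kg/m
0.207413 kg/m ÷ 10⁻⁶ kg/mg × 0.001 m/mm = 207.413 mg/mm

207 mg/mm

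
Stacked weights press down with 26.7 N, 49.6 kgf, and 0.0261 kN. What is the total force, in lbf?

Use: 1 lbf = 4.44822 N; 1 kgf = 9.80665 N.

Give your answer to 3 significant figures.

121 lbf

26.7 N (already N)
49.6 kgf × 9.80665 = 486.41 N
0.0261 kN × 1000 = 26.1 N
Sum: 26.7 + 486.41 + 26.1 = 539.21 N
In lbf: 539.21 / 4.44822 = 121.219 lbf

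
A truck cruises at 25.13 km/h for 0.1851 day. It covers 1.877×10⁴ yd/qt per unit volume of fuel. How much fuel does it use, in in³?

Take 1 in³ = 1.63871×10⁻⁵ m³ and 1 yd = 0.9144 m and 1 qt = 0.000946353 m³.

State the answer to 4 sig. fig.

375.6 in³

25.13 km/h → 6.98056 m/s
0.1851 day → 15992.6 s
d = v × t = 6.98056 × 15992.6 = 111637 m
1.877×10⁴ yd/qt → 1.81362×10⁷ m/m³
V = d / (distance per unit fuel) = 111637 / 1.81362×10⁷ = 0.00615548 m³
In in³: 0.00615548 / 1.63871×10⁻⁵ = 375.63 in³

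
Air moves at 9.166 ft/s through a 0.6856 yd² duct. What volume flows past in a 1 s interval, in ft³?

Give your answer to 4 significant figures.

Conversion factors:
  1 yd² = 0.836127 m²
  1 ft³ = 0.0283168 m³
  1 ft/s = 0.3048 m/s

56.56 ft³

9.166 ft/s × 0.3048 → 2.7938 m/s
0.6856 yd² × 0.836127 → 0.573249 m²
V = v × A × t = 2.7938 m/s × 0.573249 m² × 1 s = 1.60154 m³
1.60154 m³ ÷ (0.0283168 m³/ft³) = 56.5579 ft³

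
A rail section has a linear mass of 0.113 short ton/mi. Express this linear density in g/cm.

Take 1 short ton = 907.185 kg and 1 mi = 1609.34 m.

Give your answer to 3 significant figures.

0.637 g/cm

0.113 short ton/mi × 907.185 kg/short ton ÷ 1609.34 m/mi = 0.0636981 kg/m
0.0636981 kg/m ÷ 0.001 kg/g × 0.01 m/cm = 0.636981 g/cm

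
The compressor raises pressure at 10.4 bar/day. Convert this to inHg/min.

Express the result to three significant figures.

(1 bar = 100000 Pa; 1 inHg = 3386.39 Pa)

0.213 inHg/min

10.4 bar/day × 100000 Pa/bar ÷ 86400 s/day = 12.037 Pa/s
12.037 Pa/s ÷ 3386.39 Pa/inHg × 60 s/min = 0.213271 inHg/min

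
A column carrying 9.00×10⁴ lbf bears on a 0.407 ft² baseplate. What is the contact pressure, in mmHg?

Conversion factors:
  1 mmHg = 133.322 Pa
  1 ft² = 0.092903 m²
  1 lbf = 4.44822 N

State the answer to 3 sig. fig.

7.94×10⁴ mmHg

9.00×10⁴ lbf × 4.44822 = 400340 N
0.407 ft² × 0.092903 = 0.0378115 m²
P = F / A = 400340 N / 0.0378115 m² = 1.05878×10⁷ Pa
1.05878×10⁷ Pa ÷ (133.322 Pa/mmHg) = 79415.3 mmHg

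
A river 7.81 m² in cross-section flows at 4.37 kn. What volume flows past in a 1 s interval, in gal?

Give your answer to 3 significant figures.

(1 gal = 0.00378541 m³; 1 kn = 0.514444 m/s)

4640 gal

4.37 kn × 0.514444 = 2.24812 m/s
V = v × A × t = 2.24812 m/s × 7.81 m² × 1 s = 17.5578 m³
17.5578 m³ ÷ (0.00378541 m³/gal) = 4638.28 gal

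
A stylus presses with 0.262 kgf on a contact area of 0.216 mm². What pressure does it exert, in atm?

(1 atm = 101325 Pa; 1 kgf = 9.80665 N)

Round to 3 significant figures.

0.262 kgf × 9.80665 = 2.56934 N
0.216 mm² × 10⁻⁶ = 2.16×10⁻⁷ m²
P = F / A = 2.56934 N / 2.16×10⁻⁷ m² = 1.18951×10⁷ Pa
1.18951×10⁷ Pa ÷ (101325 Pa/atm) = 117.396 atm

117 atm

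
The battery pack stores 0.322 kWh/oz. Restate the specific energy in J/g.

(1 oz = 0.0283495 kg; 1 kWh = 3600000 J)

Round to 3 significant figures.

4.09×10⁴ J/g

0.322 kWh/oz × 3600000 J/kWh ÷ 0.0283495 kg/oz = 4.08896×10⁷ J/kg
4.08896×10⁷ J/kg × 0.001 kg/g = 40889.6 J/g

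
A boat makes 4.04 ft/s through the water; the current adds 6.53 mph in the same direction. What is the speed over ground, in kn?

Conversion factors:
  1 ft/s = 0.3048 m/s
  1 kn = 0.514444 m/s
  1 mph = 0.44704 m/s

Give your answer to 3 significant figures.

8.07 kn

4.04 ft/s × 0.3048 = 1.23139 m/s
6.53 mph × 0.44704 = 2.91917 m/s
Sum: 1.23139 + 2.91917 = 4.15056 m/s
In kn: 4.15056 / 0.514444 = 8.06805 kn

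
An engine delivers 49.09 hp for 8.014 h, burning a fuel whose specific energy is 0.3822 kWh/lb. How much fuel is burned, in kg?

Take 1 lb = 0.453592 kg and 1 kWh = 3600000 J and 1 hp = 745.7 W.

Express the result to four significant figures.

348.2 kg

49.09 hp → 36606.4 W
8.014 h → 28850.4 s
E = P × t = 36606.4 × 28850.4 = 1.05611×10⁹ J
0.3822 kWh/lb → 3.03339×10⁶ J/kg
m = E / e_s = 1.05611×10⁹ / 3.03339×10⁶ = 348.162 kg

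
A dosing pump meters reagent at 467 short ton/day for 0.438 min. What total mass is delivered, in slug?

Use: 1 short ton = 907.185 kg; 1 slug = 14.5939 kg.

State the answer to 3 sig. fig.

8.83 slug

467 short ton/day → 4.90342 kg/s
0.438 min → 26.28 s
m = ṁ × t = 4.90342 × 26.28 = 128.862 kg
In slug: 128.862 / 14.5939 = 8.82985 slug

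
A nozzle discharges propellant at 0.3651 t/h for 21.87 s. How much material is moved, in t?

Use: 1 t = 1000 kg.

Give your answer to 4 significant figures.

0.3651 t/h → 0.101417 kg/s
m = ṁ × t = 0.101417 × 21.87 = 2.21799 kg
In t: 2.21799 / 1000 = 0.00221799 t

0.002218 t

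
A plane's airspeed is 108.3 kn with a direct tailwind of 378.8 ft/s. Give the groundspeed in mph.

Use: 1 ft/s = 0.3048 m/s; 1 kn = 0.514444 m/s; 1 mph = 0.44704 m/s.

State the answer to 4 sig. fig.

382.9 mph

108.3 kn × 0.514444 = 55.7143 m/s
378.8 ft/s × 0.3048 = 115.458 m/s
Combined: 55.7143 + 115.458 = 171.172 m/s
In mph: 171.172 / 0.44704 = 382.901 mph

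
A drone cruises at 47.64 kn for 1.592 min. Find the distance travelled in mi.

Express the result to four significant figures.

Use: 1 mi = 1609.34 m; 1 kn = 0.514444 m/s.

1.455 mi

47.64 kn × 0.514444 → 24.5081 m/s
1.592 min × 60 → 95.52 s
d = v × t = 24.5081 m/s × 95.52 s = 2341.01 m
2341.01 m ÷ (1609.34 m/mi) = 1.45464 mi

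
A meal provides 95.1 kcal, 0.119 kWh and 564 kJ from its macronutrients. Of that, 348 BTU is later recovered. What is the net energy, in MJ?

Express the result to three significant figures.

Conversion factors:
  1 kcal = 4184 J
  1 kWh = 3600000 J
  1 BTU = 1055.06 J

1.02 MJ

95.1 kcal × 4184 = 397898 J
0.119 kWh × 3600000 = 428400 J
564 kJ × 1000 = 564000 J
348 BTU × 1055.06 = 367161 J
Sum: 397898 + 428400 + 564000 − 367161 = 1.02314×10⁶ J
In MJ: 1.02314×10⁶ / 1000000 = 1.02314 MJ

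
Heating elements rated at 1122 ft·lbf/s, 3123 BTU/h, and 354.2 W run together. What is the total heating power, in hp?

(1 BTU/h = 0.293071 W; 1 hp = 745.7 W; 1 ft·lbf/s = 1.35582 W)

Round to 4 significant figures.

1122 ft·lbf/s × 1.35582 = 1521.23 W
3123 BTU/h × 0.293071 = 915.261 W
354.2 W (already W)
Sum: 1521.23 + 915.261 + 354.2 = 2790.69 W
In hp: 2790.69 / 745.7 = 3.74238 hp

3.742 hp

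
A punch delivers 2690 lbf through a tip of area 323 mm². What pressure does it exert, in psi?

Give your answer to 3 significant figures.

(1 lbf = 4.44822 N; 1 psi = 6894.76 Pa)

2690 lbf × 4.44822 → 11965.7 N
323 mm² × 10⁻⁶ → 3.23×10⁻⁴ m²
P = F / A = 11965.7 N / 3.23×10⁻⁴ m² = 3.70455×10⁷ Pa
3.70455×10⁷ Pa ÷ (6894.76 Pa/psi) = 5372.99 psi

5370 psi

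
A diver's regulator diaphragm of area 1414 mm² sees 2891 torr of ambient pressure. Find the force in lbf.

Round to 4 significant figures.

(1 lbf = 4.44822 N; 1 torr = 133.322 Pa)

122.5 lbf

2891 torr × 133.322 → 385434 Pa
1414 mm² × 10⁻⁶ → 0.001414 m²
F = P × A = 385434 Pa × 0.001414 m² = 545.004 N
545.004 N ÷ (4.44822 N/lbf) = 122.522 lbf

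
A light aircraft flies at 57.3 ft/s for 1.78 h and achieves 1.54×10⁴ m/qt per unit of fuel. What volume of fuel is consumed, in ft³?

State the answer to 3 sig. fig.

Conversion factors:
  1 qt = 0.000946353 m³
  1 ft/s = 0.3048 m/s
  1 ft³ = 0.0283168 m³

0.243 ft³

57.3 ft/s → 17.465 m/s
1.78 h → 6408 s
d = v × t = 17.465 × 6408 = 111916 m
1.54×10⁴ m/qt → 1.6273×10⁷ m/m³
V = d / (distance per unit fuel) = 111916 / 1.6273×10⁷ = 0.0068774 m³
In ft³: 0.0068774 / 0.0283168 = 0.242873 ft³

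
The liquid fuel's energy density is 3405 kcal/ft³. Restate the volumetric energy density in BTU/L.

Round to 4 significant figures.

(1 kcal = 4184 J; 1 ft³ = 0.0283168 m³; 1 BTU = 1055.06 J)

3405 kcal/ft³ × 4184 J/kcal ÷ 0.0283168 m³/ft³ = 5.03112×10⁸ J/m³
5.03112×10⁸ J/m³ ÷ 1055.06 J/BTU × 0.001 m³/L = 476.856 BTU/L

476.9 BTU/L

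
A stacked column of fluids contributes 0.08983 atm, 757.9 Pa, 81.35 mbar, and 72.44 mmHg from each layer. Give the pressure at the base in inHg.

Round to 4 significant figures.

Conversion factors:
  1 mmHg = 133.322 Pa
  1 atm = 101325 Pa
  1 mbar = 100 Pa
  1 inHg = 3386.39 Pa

8.166 inHg

0.08983 atm × 101325 → 9102.02 Pa
757.9 Pa (already Pa)
81.35 mbar × 100 → 8135 Pa
72.44 mmHg × 133.322 → 9657.85 Pa
Total: 9102.02 + 757.9 + 8135 + 9657.85 = 27652.8 Pa
In inHg: 27652.8 / 3386.39 = 8.16586 inHg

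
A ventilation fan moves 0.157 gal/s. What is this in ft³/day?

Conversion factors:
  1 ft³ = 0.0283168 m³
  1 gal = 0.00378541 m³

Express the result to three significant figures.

0.157 gal/s × 0.00378541 m³/gal = 5.94309×10⁻⁴ m³/s
5.94309×10⁻⁴ m³/s ÷ 0.0283168 m³/ft³ × 86400 s/day = 1813.35 ft³/day

1810 ft³/day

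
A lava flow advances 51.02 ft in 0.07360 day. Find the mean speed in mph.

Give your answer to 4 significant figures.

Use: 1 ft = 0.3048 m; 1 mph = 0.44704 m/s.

51.02 ft × 0.3048 → 15.5509 m
0.07360 day × 86400 → 6359.04 s
v = d / t = 15.5509 m / 6359.04 s = 0.00244548 m/s
0.00244548 m/s ÷ (0.44704 m/s/mph) = 0.00547038 mph

0.005470 mph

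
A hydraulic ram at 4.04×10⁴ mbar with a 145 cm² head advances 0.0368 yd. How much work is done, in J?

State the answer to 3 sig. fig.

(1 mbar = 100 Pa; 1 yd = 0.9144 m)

4.04×10⁴ mbar → 4.04×10⁶ Pa
145 cm² → 0.0145 m²
F = P × A = 4.04×10⁶ × 0.0145 = 58580 N
0.0368 yd → 0.0336499 m
W = F × d = 58580 × 0.0336499 = 1971.21 J

1970 J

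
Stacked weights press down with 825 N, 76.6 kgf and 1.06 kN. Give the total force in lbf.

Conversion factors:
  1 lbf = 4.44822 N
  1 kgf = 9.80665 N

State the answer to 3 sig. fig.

825 N (already N)
76.6 kgf × 9.80665 = 751.189 N
1.06 kN × 1000 = 1060 N
Total: 825 + 751.189 + 1060 = 2636.19 N
In lbf: 2636.19 / 4.44822 = 592.639 lbf

593 lbf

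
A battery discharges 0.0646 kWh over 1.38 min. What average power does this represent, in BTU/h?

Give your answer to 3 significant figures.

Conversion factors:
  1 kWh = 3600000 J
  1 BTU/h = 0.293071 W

9580 BTU/h

0.0646 kWh × 3600000 → 232560 J
1.38 min × 60 → 82.8 s
P = E / t = 232560 J / 82.8 s = 2808.7 W
2808.7 W ÷ (0.293071 W/BTU/h) = 9583.68 BTU/h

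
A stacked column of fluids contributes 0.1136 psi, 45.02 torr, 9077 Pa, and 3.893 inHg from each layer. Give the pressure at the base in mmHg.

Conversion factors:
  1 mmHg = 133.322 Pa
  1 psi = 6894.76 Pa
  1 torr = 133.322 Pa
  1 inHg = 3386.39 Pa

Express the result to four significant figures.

0.1136 psi × 6894.76 → 783.245 Pa
45.02 torr × 133.322 → 6002.16 Pa
9077 Pa (already Pa)
3.893 inHg × 3386.39 → 13183.2 Pa
Combined: 783.245 + 6002.16 + 9077 + 13183.2 = 29045.6 Pa
In mmHg: 29045.6 / 133.322 = 217.861 mmHg

217.9 mmHg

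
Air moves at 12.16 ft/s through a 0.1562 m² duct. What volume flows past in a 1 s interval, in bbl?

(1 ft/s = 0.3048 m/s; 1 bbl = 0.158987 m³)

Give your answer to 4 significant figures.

3.641 bbl

12.16 ft/s × 0.3048 → 3.70637 m/s
V = v × A × t = 3.70637 m/s × 0.1562 m² × 1 s = 0.578935 m³
0.578935 m³ ÷ (0.158987 m³/bbl) = 3.6414 bbl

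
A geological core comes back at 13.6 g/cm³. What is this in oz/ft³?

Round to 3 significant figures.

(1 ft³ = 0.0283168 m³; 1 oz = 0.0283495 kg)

1.36×10⁴ oz/ft³

13.6 g/cm³ × 0.001 kg/g ÷ 10⁻⁶ m³/cm³ = 13600 kg/m³
13600 kg/m³ ÷ 0.0283495 kg/oz × 0.0283168 m³/ft³ = 13584.3 oz/ft³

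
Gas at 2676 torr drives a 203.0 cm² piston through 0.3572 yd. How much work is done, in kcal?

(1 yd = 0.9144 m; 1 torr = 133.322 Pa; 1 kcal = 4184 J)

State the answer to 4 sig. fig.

2676 torr → 356770 Pa
203.0 cm² → 0.0203 m²
F = P × A = 356770 × 0.0203 = 7242.43 N
0.3572 yd → 0.326624 m
W = F × d = 7242.43 × 0.326624 = 2365.55 J
In kcal: 2365.55 / 4184 = 0.56538 kcal

0.5654 kcal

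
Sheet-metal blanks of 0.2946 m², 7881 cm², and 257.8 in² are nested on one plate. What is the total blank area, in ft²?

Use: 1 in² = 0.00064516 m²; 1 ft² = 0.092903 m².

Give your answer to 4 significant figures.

13.44 ft²

0.2946 m² (already m²)
7881 cm² × 0.0001 → 0.7881 m²
257.8 in² × 0.00064516 → 0.166322 m²
Combined: 0.2946 + 0.7881 + 0.166322 = 1.24902 m²
In ft²: 1.24902 / 0.092903 = 13.4443 ft²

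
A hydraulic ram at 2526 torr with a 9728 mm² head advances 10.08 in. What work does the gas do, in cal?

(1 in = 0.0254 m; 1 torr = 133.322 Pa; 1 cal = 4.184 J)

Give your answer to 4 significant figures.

2526 torr → 336771 Pa
9728 mm² → 0.009728 m²
F = P × A = 336771 × 0.009728 = 3276.11 N
10.08 in → 0.256032 m
W = F × d = 3276.11 × 0.256032 = 838.789 J
In cal: 838.789 / 4.184 = 200.475 cal

200.5 cal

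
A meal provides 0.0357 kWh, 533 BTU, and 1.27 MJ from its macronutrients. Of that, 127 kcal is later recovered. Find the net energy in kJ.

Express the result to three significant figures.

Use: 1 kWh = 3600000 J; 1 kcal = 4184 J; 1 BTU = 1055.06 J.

0.0357 kWh × 3600000 = 128520 J
533 BTU × 1055.06 = 562347 J
1.27 MJ × 1000000 = 1.27×10⁶ J
127 kcal × 4184 = 531368 J
Result: 128520 + 562347 + 1.27×10⁶ − 531368 = 1.4295×10⁶ J
In kJ: 1.4295×10⁶ / 1000 = 1429.5 kJ

1430 kJ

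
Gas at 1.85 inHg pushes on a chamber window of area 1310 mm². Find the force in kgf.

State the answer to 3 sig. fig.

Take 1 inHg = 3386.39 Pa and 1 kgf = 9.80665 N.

1.85 inHg × 3386.39 → 6264.82 Pa
1310 mm² × 10⁻⁶ → 0.00131 m²
F = P × A = 6264.82 Pa × 0.00131 m² = 8.20691 N
8.20691 N ÷ (9.80665 N/kgf) = 0.836872 kgf

0.837 kgf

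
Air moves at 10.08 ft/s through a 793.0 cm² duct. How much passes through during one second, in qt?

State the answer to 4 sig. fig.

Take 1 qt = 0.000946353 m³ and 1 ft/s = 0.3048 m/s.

10.08 ft/s × 0.3048 = 3.07238 m/s
793.0 cm² × 0.0001 = 0.0793 m²
V = v × A × t = 3.07238 m/s × 0.0793 m² × 1 s = 0.24364 m³
0.24364 m³ ÷ (0.000946353 m³/qt) = 257.452 qt

257.5 qt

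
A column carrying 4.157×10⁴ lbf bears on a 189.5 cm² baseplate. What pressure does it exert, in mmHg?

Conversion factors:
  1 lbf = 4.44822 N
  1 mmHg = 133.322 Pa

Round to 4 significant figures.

7.319×10⁴ mmHg

4.157×10⁴ lbf × 4.44822 → 184913 N
189.5 cm² × 0.0001 → 0.01895 m²
P = F / A = 184913 N / 0.01895 m² = 9.75794×10⁶ Pa
9.75794×10⁶ Pa ÷ (133.322 Pa/mmHg) = 73190.8 mmHg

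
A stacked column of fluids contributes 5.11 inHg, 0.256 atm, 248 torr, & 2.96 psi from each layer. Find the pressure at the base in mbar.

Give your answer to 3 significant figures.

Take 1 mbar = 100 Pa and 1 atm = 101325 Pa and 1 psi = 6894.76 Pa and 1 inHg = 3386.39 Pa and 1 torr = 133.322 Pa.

967 mbar

5.11 inHg × 3386.39 = 17304.5 Pa
0.256 atm × 101325 = 25939.2 Pa
248 torr × 133.322 = 33063.9 Pa
2.96 psi × 6894.76 = 20408.5 Pa
Sum: 17304.5 + 25939.2 + 33063.9 + 20408.5 = 96716.1 Pa
In mbar: 96716.1 / 100 = 967.161 mbar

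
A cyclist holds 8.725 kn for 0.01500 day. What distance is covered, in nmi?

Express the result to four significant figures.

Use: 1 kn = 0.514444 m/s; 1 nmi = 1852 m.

8.725 kn × 0.514444 → 4.48852 m/s
0.01500 day × 86400 → 1296 s
d = v × t = 4.48852 m/s × 1296 s = 5817.12 m
5817.12 m ÷ (1852 m/nmi) = 3.14099 nmi

3.141 nmi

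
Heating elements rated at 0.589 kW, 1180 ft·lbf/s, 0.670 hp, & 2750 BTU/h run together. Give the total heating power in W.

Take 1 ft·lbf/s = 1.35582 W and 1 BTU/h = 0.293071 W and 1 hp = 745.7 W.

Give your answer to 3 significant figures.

0.589 kW × 1000 = 589 W
1180 ft·lbf/s × 1.35582 = 1599.87 W
0.670 hp × 745.7 = 499.619 W
2750 BTU/h × 0.293071 = 805.945 W
Combined: 589 + 1599.87 + 499.619 + 805.945 = 3494.43 W

3490 W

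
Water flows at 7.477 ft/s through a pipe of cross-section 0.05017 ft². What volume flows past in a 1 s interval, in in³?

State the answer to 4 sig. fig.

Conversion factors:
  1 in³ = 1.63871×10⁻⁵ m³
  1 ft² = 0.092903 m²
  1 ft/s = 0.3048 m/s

648.2 in³

7.477 ft/s × 0.3048 → 2.27899 m/s
0.05017 ft² × 0.092903 → 0.00466094 m²
V = v × A × t = 2.27899 m/s × 0.00466094 m² × 1 s = 0.0106222 m³
0.0106222 m³ ÷ (1.63871×10⁻⁵ m³/in³) = 648.205 in³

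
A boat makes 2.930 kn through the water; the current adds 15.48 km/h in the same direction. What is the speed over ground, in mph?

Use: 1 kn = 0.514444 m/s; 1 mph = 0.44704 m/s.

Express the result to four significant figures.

12.99 mph

2.930 kn × 0.514444 → 1.50732 m/s
15.48 km/h × (1/3.6) → 4.3 m/s
Combined: 1.50732 + 4.3 = 5.80732 m/s
In mph: 5.80732 / 0.44704 = 12.9906 mph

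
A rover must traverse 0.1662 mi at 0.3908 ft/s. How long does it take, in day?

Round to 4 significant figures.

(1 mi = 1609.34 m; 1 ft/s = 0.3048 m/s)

0.1662 mi × 1609.34 → 267.472 m
0.3908 ft/s × 0.3048 → 0.119116 m/s
t = d / v = 267.472 m / 0.119116 m/s = 2245.47 s
2245.47 s ÷ (86400 s/day) = 0.0259892 day

0.02599 day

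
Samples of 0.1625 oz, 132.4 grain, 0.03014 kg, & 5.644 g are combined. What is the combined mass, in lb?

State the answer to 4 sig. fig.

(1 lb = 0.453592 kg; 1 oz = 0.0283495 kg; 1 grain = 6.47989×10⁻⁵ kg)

0.1080 lb

0.1625 oz × 0.0283495 → 0.00460679 kg
132.4 grain × 6.47989×10⁻⁵ → 0.00857937 kg
0.03014 kg (already kg)
5.644 g × 0.001 → 0.005644 kg
Sum: 0.00460679 + 0.00857937 + 0.03014 + 0.005644 = 0.0489702 kg
In lb: 0.0489702 / 0.453592 = 0.107961 lb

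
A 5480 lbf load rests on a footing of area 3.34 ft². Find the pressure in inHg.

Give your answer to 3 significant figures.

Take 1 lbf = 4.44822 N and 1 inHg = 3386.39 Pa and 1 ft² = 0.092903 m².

5480 lbf × 4.44822 = 24376.2 N
3.34 ft² × 0.092903 = 0.310296 m²
P = F / A = 24376.2 N / 0.310296 m² = 78557.9 Pa
78557.9 Pa ÷ (3386.39 Pa/inHg) = 23.1981 inHg

23.2 inHg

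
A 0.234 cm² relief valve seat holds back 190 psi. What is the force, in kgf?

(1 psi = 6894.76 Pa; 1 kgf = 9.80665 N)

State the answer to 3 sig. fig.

3.13 kgf

190 psi × 6894.76 = 1.31×10⁶ Pa
0.234 cm² × 0.0001 = 2.34×10⁻⁵ m²
F = P × A = 1.31×10⁶ Pa × 2.34×10⁻⁵ m² = 30.654 N
30.654 N ÷ (9.80665 N/kgf) = 3.12584 kgf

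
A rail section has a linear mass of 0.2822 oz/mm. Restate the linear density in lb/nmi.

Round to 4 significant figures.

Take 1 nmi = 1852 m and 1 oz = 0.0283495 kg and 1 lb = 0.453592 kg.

3.266×10⁴ lb/nmi

0.2822 oz/mm × 0.0283495 kg/oz ÷ 0.001 m/mm = 8.00023 kg/m
8.00023 kg/m ÷ 0.453592 kg/lb × 1852 m/nmi = 32664.7 lb/nmi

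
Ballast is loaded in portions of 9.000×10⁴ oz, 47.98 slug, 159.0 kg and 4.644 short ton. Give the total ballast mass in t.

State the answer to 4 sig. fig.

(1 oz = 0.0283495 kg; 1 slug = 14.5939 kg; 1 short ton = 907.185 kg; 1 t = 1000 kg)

7.624 t

9.000×10⁴ oz × 0.0283495 → 2551.46 kg
47.98 slug × 14.5939 → 700.215 kg
159.0 kg (already kg)
4.644 short ton × 907.185 → 4212.97 kg
Sum: 2551.46 + 700.215 + 159 + 4212.97 = 7623.64 kg
In t: 7623.64 / 1000 = 7.62364 t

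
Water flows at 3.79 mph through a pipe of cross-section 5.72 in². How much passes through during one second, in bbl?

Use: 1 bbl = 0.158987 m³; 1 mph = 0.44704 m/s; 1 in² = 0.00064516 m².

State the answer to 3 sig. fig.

0.0393 bbl

3.79 mph × 0.44704 = 1.69428 m/s
5.72 in² × 0.00064516 = 0.00369032 m²
V = v × A × t = 1.69428 m/s × 0.00369032 m² × 1 s = 0.00625244 m³
0.00625244 m³ ÷ (0.158987 m³/bbl) = 0.0393267 bbl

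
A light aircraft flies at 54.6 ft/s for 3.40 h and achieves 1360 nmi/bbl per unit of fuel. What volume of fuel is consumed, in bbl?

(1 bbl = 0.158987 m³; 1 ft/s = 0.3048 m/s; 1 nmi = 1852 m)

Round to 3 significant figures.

54.6 ft/s → 16.6421 m/s
3.40 h → 12240 s
d = v × t = 16.6421 × 12240 = 203699 m
1360 nmi/bbl → 1.58423×10⁷ m/m³
V = d / (distance per unit fuel) = 203699 / 1.58423×10⁷ = 0.0128579 m³
In bbl: 0.0128579 / 0.158987 = 0.0808739 bbl

0.0809 bbl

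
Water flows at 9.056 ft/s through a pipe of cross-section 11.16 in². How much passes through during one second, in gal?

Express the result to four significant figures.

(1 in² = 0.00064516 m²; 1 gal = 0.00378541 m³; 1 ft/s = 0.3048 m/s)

5.250 gal

9.056 ft/s × 0.3048 = 2.76027 m/s
11.16 in² × 0.00064516 = 0.00719999 m²
V = v × A × t = 2.76027 m/s × 0.00719999 m² × 1 s = 0.0198739 m³
0.0198739 m³ ÷ (0.00378541 m³/gal) = 5.25013 gal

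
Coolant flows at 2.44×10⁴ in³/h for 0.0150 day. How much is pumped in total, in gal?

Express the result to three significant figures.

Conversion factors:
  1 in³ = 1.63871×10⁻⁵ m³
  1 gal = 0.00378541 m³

2.44×10⁴ in³/h → 1.11068×10⁻⁴ m³/s
0.0150 day → 1296 s
V = Q × t = 1.11068×10⁻⁴ × 1296 = 0.143944 m³
In gal: 0.143944 / 0.00378541 = 38.026 gal

38.0 gal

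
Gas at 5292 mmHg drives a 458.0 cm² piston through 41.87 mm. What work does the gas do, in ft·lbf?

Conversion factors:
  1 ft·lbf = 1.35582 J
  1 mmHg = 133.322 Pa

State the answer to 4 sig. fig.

997.9 ft·lbf

5292 mmHg → 705540 Pa
458.0 cm² → 0.0458 m²
F = P × A = 705540 × 0.0458 = 32313.7 N
41.87 mm → 0.04187 m
W = F × d = 32313.7 × 0.04187 = 1352.97 J
In ft·lbf: 1352.97 / 1.35582 = 997.898 ft·lbf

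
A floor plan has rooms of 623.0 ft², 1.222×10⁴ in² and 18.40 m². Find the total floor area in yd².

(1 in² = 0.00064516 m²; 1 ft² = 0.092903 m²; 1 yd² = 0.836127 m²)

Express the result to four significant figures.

100.7 yd²

623.0 ft² × 0.092903 → 57.8786 m²
1.222×10⁴ in² × 0.00064516 → 7.88386 m²
18.40 m² (already m²)
Sum: 57.8786 + 7.88386 + 18.4 = 84.1625 m²
In yd²: 84.1625 / 0.836127 = 100.658 yd²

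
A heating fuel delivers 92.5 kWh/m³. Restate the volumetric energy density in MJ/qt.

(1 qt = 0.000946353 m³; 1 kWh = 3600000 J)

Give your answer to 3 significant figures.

92.5 kWh/m³ × 3600000 J/kWh = 3.33×10⁸ J/m³
3.33×10⁸ J/m³ ÷ 1000000 J/MJ × 0.000946353 m³/qt = 0.315136 MJ/qt

0.315 MJ/qt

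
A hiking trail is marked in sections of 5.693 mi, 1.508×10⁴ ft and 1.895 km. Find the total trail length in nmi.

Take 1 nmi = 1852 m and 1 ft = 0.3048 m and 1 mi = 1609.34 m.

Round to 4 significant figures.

8.452 nmi

5.693 mi × 1609.34 = 9161.97 m
1.508×10⁴ ft × 0.3048 = 4596.38 m
1.895 km × 1000 = 1895 m
Sum: 9161.97 + 4596.38 + 1895 = 15653.4 m
In nmi: 15653.4 / 1852 = 8.45216 nmi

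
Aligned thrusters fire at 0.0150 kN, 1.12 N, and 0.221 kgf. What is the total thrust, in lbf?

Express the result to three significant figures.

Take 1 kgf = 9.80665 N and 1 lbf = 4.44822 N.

0.0150 kN × 1000 = 15 N
1.12 N (already N)
0.221 kgf × 9.80665 = 2.16727 N
Combined: 15 + 1.12 + 2.16727 = 18.2873 N
In lbf: 18.2873 / 4.44822 = 4.11115 lbf

4.11 lbf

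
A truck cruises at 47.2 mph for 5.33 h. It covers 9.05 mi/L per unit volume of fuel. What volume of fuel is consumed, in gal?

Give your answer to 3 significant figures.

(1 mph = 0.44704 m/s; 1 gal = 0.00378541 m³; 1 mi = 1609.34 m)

47.2 mph → 21.1003 m/s
5.33 h → 19188 s
d = v × t = 21.1003 × 19188 = 404873 m
9.05 mi/L → 1.45645×10⁷ m/m³
V = d / (distance per unit fuel) = 404873 / 1.45645×10⁷ = 0.0277986 m³
In gal: 0.0277986 / 0.00378541 = 7.34362 gal

7.34 gal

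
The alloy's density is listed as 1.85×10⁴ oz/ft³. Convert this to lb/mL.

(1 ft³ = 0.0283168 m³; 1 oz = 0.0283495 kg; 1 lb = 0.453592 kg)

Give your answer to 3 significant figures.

1.85×10⁴ oz/ft³ × 0.0283495 kg/oz ÷ 0.0283168 m³/ft³ = 18521.4 kg/m³
18521.4 kg/m³ ÷ 0.453592 kg/lb × 10⁻⁶ m³/mL = 0.0408327 lb/mL

0.0408 lb/mL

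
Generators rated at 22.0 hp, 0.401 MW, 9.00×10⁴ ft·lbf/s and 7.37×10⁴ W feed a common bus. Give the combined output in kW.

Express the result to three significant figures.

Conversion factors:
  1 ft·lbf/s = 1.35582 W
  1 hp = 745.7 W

613 kW

22.0 hp × 745.7 → 16405.4 W
0.401 MW × 1000000 → 401000 W
9.00×10⁴ ft·lbf/s × 1.35582 → 122024 W
7.37×10⁴ W (already W)
Combined: 16405.4 + 401000 + 122024 + 73700 = 613129 W
In kW: 613129 / 1000 = 613.129 kW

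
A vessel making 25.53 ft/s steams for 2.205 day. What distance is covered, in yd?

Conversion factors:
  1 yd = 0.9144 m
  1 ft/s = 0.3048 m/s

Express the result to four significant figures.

25.53 ft/s × 0.3048 → 7.78154 m/s
2.205 day × 86400 → 190512 s
d = v × t = 7.78154 m/s × 190512 s = 1.48248×10⁶ m
1.48248×10⁶ m ÷ (0.9144 m/yd) = 1.62126×10⁶ yd

1.621×10⁶ yd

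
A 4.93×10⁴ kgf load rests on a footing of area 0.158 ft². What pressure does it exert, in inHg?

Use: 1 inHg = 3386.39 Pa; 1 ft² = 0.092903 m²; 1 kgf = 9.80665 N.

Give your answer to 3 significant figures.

9730 inHg

4.93×10⁴ kgf × 9.80665 → 483468 N
0.158 ft² × 0.092903 → 0.0146787 m²
P = F / A = 483468 N / 0.0146787 m² = 3.29367×10⁷ Pa
3.29367×10⁷ Pa ÷ (3386.39 Pa/inHg) = 9726.2 inHg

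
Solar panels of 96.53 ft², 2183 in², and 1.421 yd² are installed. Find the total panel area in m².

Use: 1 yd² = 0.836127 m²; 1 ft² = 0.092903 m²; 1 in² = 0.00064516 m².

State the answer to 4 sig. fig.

96.53 ft² × 0.092903 = 8.96793 m²
2183 in² × 0.00064516 = 1.40838 m²
1.421 yd² × 0.836127 = 1.18814 m²
Sum: 8.96793 + 1.40838 + 1.18814 = 11.5645 m²

11.56 m²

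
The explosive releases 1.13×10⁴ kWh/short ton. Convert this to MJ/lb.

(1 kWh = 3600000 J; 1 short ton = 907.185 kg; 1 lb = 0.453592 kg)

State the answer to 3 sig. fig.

20.3 MJ/lb

1.13×10⁴ kWh/short ton × 3600000 J/kWh ÷ 907.185 kg/short ton = 4.4842×10⁷ J/kg
4.4842×10⁷ J/kg ÷ 1000000 J/MJ × 0.453592 kg/lb = 20.34 MJ/lb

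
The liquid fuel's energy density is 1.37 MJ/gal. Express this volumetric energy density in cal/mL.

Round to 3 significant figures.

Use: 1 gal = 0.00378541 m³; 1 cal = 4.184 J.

86.5 cal/mL

1.37 MJ/gal × 1000000 J/MJ ÷ 0.00378541 m³/gal = 3.61916×10⁸ J/m³
3.61916×10⁸ J/m³ ÷ 4.184 J/cal × 10⁻⁶ m³/mL = 86.5 cal/mL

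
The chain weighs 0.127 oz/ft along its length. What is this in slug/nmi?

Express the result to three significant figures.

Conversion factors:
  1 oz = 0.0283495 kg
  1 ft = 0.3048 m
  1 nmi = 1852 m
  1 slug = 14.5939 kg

1.50 slug/nmi

0.127 oz/ft × 0.0283495 kg/oz ÷ 0.3048 m/ft = 0.0118123 kg/m
0.0118123 kg/m ÷ 14.5939 kg/slug × 1852 m/nmi = 1.49901 slug/nmi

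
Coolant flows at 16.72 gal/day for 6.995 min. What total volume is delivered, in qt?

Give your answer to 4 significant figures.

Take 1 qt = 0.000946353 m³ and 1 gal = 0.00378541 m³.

16.72 gal/day → 7.32547×10⁻⁷ m³/s
6.995 min → 419.7 s
V = Q × t = 7.32547×10⁻⁷ × 419.7 = 3.0745×10⁻⁴ m³
In qt: 3.0745×10⁻⁴ / 0.000946353 = 0.324879 qt

0.3249 qt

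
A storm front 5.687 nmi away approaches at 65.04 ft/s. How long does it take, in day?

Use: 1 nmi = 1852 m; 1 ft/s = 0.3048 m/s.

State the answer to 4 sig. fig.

0.006149 day

5.687 nmi × 1852 = 10532.3 m
65.04 ft/s × 0.3048 = 19.8242 m/s
t = d / v = 10532.3 m / 19.8242 m/s = 531.285 s
531.285 s ÷ (86400 s/day) = 0.00614913 day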